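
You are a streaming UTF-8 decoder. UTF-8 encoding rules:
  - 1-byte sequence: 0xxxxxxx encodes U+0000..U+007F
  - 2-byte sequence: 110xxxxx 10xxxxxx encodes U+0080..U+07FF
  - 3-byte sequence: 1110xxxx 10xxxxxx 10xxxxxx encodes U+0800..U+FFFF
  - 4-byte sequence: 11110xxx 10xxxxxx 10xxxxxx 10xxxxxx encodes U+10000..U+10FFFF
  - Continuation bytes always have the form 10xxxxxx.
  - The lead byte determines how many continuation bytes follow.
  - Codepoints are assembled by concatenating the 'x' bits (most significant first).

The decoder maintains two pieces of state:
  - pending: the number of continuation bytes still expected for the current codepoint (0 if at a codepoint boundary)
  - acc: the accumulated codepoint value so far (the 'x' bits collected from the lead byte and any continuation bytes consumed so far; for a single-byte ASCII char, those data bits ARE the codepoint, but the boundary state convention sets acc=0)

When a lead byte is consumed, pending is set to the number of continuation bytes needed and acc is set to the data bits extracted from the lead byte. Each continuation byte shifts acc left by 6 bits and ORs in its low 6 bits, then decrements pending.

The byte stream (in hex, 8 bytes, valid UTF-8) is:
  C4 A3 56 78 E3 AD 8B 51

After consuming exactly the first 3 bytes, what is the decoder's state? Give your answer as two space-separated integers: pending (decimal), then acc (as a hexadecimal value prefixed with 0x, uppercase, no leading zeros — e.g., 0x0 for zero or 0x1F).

Answer: 0 0x0

Derivation:
Byte[0]=C4: 2-byte lead. pending=1, acc=0x4
Byte[1]=A3: continuation. acc=(acc<<6)|0x23=0x123, pending=0
Byte[2]=56: 1-byte. pending=0, acc=0x0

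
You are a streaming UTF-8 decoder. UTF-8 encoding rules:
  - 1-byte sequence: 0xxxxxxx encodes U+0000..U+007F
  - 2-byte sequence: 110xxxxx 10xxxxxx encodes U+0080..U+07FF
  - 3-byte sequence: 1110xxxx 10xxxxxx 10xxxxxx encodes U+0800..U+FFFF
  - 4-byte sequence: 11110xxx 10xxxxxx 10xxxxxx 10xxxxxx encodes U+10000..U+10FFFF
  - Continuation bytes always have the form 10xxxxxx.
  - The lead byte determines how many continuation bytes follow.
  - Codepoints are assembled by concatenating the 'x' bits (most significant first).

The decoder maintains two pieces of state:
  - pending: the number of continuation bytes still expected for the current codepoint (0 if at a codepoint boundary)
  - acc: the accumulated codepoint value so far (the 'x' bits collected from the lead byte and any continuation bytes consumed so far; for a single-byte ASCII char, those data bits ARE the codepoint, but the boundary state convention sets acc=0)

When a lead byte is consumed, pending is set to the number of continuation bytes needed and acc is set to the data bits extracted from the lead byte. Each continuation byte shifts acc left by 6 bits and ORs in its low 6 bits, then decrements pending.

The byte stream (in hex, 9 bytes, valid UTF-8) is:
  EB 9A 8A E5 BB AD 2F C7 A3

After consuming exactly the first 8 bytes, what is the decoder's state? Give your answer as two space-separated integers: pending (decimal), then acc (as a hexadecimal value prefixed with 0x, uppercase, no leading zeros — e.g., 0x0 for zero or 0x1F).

Answer: 1 0x7

Derivation:
Byte[0]=EB: 3-byte lead. pending=2, acc=0xB
Byte[1]=9A: continuation. acc=(acc<<6)|0x1A=0x2DA, pending=1
Byte[2]=8A: continuation. acc=(acc<<6)|0x0A=0xB68A, pending=0
Byte[3]=E5: 3-byte lead. pending=2, acc=0x5
Byte[4]=BB: continuation. acc=(acc<<6)|0x3B=0x17B, pending=1
Byte[5]=AD: continuation. acc=(acc<<6)|0x2D=0x5EED, pending=0
Byte[6]=2F: 1-byte. pending=0, acc=0x0
Byte[7]=C7: 2-byte lead. pending=1, acc=0x7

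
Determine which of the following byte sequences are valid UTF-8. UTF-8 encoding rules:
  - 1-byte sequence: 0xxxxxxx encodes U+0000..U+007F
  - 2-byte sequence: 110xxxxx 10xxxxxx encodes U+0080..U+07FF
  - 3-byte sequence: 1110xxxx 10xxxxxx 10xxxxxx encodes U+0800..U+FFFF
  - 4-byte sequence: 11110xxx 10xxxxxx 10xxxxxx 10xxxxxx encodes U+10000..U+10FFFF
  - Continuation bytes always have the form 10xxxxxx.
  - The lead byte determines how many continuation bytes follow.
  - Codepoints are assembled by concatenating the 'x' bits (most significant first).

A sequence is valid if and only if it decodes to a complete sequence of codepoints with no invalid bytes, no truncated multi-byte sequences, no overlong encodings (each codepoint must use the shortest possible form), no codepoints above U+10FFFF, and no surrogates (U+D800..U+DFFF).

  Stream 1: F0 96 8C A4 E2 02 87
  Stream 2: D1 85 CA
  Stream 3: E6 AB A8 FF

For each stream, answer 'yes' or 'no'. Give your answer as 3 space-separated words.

Stream 1: error at byte offset 5. INVALID
Stream 2: error at byte offset 3. INVALID
Stream 3: error at byte offset 3. INVALID

Answer: no no no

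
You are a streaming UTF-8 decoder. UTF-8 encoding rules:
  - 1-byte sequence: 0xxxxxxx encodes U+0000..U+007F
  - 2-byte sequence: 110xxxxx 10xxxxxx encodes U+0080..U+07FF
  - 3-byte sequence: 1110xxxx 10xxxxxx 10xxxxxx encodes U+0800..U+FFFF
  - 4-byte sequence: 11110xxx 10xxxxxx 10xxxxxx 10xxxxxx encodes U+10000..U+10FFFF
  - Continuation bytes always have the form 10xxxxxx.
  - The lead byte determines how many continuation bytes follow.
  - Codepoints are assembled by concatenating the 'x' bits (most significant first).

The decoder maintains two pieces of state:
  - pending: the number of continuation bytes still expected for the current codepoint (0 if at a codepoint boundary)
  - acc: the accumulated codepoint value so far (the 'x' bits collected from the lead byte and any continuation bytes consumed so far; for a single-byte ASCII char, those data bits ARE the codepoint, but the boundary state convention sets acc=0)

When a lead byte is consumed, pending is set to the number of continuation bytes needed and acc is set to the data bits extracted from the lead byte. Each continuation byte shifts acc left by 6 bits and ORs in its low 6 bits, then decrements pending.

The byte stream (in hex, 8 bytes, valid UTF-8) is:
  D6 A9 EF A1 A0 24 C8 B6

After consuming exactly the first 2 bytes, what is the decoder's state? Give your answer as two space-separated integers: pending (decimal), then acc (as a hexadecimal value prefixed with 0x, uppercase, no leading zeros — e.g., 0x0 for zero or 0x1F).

Answer: 0 0x5A9

Derivation:
Byte[0]=D6: 2-byte lead. pending=1, acc=0x16
Byte[1]=A9: continuation. acc=(acc<<6)|0x29=0x5A9, pending=0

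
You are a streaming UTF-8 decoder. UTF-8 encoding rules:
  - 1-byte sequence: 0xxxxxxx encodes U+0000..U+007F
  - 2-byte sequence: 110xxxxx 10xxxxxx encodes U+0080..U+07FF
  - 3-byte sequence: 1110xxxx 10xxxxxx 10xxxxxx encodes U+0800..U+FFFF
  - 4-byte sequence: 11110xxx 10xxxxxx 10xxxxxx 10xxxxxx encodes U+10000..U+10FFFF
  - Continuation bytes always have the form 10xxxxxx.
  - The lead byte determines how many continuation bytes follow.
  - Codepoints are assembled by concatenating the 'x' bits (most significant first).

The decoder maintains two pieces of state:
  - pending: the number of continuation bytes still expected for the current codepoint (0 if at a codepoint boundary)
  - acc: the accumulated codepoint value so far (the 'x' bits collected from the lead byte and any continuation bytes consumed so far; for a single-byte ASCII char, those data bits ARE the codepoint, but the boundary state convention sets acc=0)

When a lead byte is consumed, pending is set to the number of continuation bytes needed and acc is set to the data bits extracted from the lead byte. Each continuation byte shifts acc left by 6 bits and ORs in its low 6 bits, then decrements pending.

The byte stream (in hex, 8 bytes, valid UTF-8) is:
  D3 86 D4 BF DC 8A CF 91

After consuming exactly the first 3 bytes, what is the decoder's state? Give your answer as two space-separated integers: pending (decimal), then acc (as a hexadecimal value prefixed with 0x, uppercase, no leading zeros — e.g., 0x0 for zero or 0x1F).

Answer: 1 0x14

Derivation:
Byte[0]=D3: 2-byte lead. pending=1, acc=0x13
Byte[1]=86: continuation. acc=(acc<<6)|0x06=0x4C6, pending=0
Byte[2]=D4: 2-byte lead. pending=1, acc=0x14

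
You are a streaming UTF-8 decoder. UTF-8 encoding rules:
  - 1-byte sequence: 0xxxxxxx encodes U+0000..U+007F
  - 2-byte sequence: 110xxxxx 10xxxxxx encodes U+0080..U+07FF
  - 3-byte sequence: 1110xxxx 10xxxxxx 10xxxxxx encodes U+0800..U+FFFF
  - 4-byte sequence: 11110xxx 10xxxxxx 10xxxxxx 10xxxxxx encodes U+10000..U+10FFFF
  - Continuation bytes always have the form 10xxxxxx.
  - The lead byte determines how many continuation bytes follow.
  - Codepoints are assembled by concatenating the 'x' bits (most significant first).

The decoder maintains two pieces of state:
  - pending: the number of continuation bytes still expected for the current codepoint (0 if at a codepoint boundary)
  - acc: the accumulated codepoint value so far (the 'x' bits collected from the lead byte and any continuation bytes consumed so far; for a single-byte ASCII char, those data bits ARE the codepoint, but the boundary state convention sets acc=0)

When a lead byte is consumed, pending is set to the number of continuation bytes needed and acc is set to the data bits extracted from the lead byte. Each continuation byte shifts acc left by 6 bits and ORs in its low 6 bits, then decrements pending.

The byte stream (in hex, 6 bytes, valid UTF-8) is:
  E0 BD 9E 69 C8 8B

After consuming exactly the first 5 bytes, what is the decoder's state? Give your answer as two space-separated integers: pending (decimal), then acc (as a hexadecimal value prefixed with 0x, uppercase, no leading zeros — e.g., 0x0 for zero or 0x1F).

Byte[0]=E0: 3-byte lead. pending=2, acc=0x0
Byte[1]=BD: continuation. acc=(acc<<6)|0x3D=0x3D, pending=1
Byte[2]=9E: continuation. acc=(acc<<6)|0x1E=0xF5E, pending=0
Byte[3]=69: 1-byte. pending=0, acc=0x0
Byte[4]=C8: 2-byte lead. pending=1, acc=0x8

Answer: 1 0x8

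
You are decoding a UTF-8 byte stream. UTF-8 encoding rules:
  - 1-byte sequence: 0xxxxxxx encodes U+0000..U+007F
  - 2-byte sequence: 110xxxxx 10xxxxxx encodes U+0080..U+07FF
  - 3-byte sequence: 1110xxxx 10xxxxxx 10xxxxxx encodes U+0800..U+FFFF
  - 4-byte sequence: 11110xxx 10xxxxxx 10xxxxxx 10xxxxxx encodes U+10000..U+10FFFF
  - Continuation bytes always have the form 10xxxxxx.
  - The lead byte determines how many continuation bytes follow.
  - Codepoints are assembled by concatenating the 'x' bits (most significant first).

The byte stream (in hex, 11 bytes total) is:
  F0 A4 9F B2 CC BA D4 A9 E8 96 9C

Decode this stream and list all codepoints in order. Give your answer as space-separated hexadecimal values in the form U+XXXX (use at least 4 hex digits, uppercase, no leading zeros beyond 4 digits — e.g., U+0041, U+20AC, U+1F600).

Byte[0]=F0: 4-byte lead, need 3 cont bytes. acc=0x0
Byte[1]=A4: continuation. acc=(acc<<6)|0x24=0x24
Byte[2]=9F: continuation. acc=(acc<<6)|0x1F=0x91F
Byte[3]=B2: continuation. acc=(acc<<6)|0x32=0x247F2
Completed: cp=U+247F2 (starts at byte 0)
Byte[4]=CC: 2-byte lead, need 1 cont bytes. acc=0xC
Byte[5]=BA: continuation. acc=(acc<<6)|0x3A=0x33A
Completed: cp=U+033A (starts at byte 4)
Byte[6]=D4: 2-byte lead, need 1 cont bytes. acc=0x14
Byte[7]=A9: continuation. acc=(acc<<6)|0x29=0x529
Completed: cp=U+0529 (starts at byte 6)
Byte[8]=E8: 3-byte lead, need 2 cont bytes. acc=0x8
Byte[9]=96: continuation. acc=(acc<<6)|0x16=0x216
Byte[10]=9C: continuation. acc=(acc<<6)|0x1C=0x859C
Completed: cp=U+859C (starts at byte 8)

Answer: U+247F2 U+033A U+0529 U+859C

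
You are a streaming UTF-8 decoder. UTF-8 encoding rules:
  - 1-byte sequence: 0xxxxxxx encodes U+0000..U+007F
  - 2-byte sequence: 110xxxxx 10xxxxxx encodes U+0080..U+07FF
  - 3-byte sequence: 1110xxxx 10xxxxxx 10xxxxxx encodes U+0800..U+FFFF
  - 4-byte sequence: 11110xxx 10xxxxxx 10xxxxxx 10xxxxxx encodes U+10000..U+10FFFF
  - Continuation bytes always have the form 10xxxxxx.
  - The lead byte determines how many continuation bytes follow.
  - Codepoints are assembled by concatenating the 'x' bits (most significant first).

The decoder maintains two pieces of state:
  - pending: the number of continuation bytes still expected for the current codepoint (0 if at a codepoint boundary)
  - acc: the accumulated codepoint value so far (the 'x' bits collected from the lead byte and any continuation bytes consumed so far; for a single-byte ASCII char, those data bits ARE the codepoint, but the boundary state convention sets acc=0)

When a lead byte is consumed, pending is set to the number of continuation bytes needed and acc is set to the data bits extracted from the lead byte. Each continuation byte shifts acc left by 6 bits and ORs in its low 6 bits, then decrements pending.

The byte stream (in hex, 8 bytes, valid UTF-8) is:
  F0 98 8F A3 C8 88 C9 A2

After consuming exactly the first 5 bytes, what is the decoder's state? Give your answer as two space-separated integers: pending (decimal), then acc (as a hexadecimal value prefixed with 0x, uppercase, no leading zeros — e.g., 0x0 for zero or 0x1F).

Byte[0]=F0: 4-byte lead. pending=3, acc=0x0
Byte[1]=98: continuation. acc=(acc<<6)|0x18=0x18, pending=2
Byte[2]=8F: continuation. acc=(acc<<6)|0x0F=0x60F, pending=1
Byte[3]=A3: continuation. acc=(acc<<6)|0x23=0x183E3, pending=0
Byte[4]=C8: 2-byte lead. pending=1, acc=0x8

Answer: 1 0x8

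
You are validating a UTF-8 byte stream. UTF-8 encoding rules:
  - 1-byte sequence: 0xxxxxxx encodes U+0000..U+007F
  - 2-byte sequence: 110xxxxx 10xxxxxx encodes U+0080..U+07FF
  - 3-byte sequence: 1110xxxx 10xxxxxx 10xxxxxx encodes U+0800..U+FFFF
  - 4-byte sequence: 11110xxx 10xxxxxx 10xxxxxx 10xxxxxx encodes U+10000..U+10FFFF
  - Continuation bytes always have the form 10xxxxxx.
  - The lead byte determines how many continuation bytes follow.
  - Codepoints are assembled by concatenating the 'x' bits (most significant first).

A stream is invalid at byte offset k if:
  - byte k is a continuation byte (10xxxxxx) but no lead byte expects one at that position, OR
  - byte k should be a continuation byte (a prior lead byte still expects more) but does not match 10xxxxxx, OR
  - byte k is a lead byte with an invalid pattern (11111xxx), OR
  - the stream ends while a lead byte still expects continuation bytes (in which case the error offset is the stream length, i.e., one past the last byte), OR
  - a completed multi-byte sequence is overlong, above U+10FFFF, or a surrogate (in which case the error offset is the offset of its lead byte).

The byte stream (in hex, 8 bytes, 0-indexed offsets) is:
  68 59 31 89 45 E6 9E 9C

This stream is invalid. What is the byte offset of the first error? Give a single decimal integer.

Answer: 3

Derivation:
Byte[0]=68: 1-byte ASCII. cp=U+0068
Byte[1]=59: 1-byte ASCII. cp=U+0059
Byte[2]=31: 1-byte ASCII. cp=U+0031
Byte[3]=89: INVALID lead byte (not 0xxx/110x/1110/11110)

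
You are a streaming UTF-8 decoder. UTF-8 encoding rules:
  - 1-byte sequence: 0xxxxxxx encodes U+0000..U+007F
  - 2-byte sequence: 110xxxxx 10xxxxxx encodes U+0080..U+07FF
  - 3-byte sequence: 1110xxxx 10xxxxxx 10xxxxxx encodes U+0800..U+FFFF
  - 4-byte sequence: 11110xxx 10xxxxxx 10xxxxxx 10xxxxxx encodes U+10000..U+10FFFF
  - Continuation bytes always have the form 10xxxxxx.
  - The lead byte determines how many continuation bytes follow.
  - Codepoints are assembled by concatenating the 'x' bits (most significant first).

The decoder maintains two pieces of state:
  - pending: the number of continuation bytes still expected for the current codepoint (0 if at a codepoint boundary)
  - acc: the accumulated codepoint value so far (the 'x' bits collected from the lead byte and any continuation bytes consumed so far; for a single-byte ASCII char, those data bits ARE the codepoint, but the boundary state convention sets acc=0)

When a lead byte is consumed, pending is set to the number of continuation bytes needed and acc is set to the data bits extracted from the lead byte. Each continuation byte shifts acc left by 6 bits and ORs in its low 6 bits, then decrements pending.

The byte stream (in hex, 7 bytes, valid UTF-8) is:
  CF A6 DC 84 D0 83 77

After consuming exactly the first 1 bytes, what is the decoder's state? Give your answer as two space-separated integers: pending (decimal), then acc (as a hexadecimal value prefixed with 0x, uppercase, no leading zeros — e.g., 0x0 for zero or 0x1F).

Byte[0]=CF: 2-byte lead. pending=1, acc=0xF

Answer: 1 0xF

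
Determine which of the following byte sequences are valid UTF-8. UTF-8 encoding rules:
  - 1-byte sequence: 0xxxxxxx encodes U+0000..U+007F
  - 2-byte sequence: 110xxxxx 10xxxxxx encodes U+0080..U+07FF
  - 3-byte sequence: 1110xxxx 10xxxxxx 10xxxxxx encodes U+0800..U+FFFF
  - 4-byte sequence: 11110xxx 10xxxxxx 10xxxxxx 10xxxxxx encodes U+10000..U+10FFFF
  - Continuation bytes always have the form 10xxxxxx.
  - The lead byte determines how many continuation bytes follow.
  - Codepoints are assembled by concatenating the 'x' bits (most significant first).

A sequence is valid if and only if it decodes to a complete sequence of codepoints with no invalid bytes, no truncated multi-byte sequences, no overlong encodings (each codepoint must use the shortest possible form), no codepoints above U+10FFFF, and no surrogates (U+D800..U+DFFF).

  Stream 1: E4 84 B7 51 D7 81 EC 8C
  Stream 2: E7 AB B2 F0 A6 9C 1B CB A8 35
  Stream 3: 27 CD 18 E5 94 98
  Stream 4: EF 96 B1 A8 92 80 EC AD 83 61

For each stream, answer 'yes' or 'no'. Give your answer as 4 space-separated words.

Stream 1: error at byte offset 8. INVALID
Stream 2: error at byte offset 6. INVALID
Stream 3: error at byte offset 2. INVALID
Stream 4: error at byte offset 3. INVALID

Answer: no no no no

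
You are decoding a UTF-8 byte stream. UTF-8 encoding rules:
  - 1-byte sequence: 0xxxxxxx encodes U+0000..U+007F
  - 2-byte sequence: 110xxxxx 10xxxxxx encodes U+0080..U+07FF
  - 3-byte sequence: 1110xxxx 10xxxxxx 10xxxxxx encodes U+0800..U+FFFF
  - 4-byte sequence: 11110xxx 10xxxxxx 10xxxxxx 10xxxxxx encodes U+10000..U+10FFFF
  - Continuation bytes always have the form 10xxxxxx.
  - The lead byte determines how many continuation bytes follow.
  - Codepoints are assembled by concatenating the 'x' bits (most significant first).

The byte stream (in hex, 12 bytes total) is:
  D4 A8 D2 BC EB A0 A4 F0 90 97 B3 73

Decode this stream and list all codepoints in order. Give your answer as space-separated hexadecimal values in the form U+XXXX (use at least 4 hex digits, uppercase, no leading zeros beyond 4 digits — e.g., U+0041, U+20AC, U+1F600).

Byte[0]=D4: 2-byte lead, need 1 cont bytes. acc=0x14
Byte[1]=A8: continuation. acc=(acc<<6)|0x28=0x528
Completed: cp=U+0528 (starts at byte 0)
Byte[2]=D2: 2-byte lead, need 1 cont bytes. acc=0x12
Byte[3]=BC: continuation. acc=(acc<<6)|0x3C=0x4BC
Completed: cp=U+04BC (starts at byte 2)
Byte[4]=EB: 3-byte lead, need 2 cont bytes. acc=0xB
Byte[5]=A0: continuation. acc=(acc<<6)|0x20=0x2E0
Byte[6]=A4: continuation. acc=(acc<<6)|0x24=0xB824
Completed: cp=U+B824 (starts at byte 4)
Byte[7]=F0: 4-byte lead, need 3 cont bytes. acc=0x0
Byte[8]=90: continuation. acc=(acc<<6)|0x10=0x10
Byte[9]=97: continuation. acc=(acc<<6)|0x17=0x417
Byte[10]=B3: continuation. acc=(acc<<6)|0x33=0x105F3
Completed: cp=U+105F3 (starts at byte 7)
Byte[11]=73: 1-byte ASCII. cp=U+0073

Answer: U+0528 U+04BC U+B824 U+105F3 U+0073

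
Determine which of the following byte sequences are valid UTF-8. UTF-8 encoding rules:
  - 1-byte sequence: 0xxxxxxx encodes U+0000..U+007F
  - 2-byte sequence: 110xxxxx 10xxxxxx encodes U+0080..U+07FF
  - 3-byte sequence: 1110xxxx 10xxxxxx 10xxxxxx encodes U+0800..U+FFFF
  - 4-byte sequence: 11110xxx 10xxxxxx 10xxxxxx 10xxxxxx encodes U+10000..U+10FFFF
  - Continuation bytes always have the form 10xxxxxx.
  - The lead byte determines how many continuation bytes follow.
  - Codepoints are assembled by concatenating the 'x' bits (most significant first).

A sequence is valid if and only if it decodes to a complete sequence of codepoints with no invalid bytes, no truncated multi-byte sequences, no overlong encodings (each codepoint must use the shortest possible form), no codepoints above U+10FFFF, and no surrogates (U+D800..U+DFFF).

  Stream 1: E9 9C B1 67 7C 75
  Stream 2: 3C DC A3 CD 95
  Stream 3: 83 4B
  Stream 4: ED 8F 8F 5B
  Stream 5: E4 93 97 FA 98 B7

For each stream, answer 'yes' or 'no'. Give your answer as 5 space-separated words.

Answer: yes yes no yes no

Derivation:
Stream 1: decodes cleanly. VALID
Stream 2: decodes cleanly. VALID
Stream 3: error at byte offset 0. INVALID
Stream 4: decodes cleanly. VALID
Stream 5: error at byte offset 3. INVALID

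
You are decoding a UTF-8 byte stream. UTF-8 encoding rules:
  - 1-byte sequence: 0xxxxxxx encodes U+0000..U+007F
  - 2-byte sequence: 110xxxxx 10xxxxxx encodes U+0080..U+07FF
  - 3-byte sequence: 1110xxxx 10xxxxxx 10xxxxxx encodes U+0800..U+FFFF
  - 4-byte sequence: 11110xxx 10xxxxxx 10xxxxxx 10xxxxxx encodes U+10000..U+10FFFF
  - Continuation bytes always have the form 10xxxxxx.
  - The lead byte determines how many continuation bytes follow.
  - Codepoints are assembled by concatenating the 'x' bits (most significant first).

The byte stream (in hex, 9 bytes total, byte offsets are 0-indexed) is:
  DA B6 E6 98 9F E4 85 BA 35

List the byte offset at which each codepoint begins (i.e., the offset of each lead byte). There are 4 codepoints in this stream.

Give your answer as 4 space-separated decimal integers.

Byte[0]=DA: 2-byte lead, need 1 cont bytes. acc=0x1A
Byte[1]=B6: continuation. acc=(acc<<6)|0x36=0x6B6
Completed: cp=U+06B6 (starts at byte 0)
Byte[2]=E6: 3-byte lead, need 2 cont bytes. acc=0x6
Byte[3]=98: continuation. acc=(acc<<6)|0x18=0x198
Byte[4]=9F: continuation. acc=(acc<<6)|0x1F=0x661F
Completed: cp=U+661F (starts at byte 2)
Byte[5]=E4: 3-byte lead, need 2 cont bytes. acc=0x4
Byte[6]=85: continuation. acc=(acc<<6)|0x05=0x105
Byte[7]=BA: continuation. acc=(acc<<6)|0x3A=0x417A
Completed: cp=U+417A (starts at byte 5)
Byte[8]=35: 1-byte ASCII. cp=U+0035

Answer: 0 2 5 8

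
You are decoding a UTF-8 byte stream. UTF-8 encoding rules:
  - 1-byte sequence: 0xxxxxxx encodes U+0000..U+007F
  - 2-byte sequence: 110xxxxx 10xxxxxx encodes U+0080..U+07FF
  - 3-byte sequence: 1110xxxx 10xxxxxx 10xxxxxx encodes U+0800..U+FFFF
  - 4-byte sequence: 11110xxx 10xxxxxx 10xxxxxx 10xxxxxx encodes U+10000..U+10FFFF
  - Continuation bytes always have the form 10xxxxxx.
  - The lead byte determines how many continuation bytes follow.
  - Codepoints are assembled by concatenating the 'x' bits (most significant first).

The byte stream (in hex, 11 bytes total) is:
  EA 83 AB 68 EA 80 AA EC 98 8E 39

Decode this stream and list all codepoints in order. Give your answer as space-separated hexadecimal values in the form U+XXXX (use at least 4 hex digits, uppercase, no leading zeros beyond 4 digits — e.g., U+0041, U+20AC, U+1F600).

Answer: U+A0EB U+0068 U+A02A U+C60E U+0039

Derivation:
Byte[0]=EA: 3-byte lead, need 2 cont bytes. acc=0xA
Byte[1]=83: continuation. acc=(acc<<6)|0x03=0x283
Byte[2]=AB: continuation. acc=(acc<<6)|0x2B=0xA0EB
Completed: cp=U+A0EB (starts at byte 0)
Byte[3]=68: 1-byte ASCII. cp=U+0068
Byte[4]=EA: 3-byte lead, need 2 cont bytes. acc=0xA
Byte[5]=80: continuation. acc=(acc<<6)|0x00=0x280
Byte[6]=AA: continuation. acc=(acc<<6)|0x2A=0xA02A
Completed: cp=U+A02A (starts at byte 4)
Byte[7]=EC: 3-byte lead, need 2 cont bytes. acc=0xC
Byte[8]=98: continuation. acc=(acc<<6)|0x18=0x318
Byte[9]=8E: continuation. acc=(acc<<6)|0x0E=0xC60E
Completed: cp=U+C60E (starts at byte 7)
Byte[10]=39: 1-byte ASCII. cp=U+0039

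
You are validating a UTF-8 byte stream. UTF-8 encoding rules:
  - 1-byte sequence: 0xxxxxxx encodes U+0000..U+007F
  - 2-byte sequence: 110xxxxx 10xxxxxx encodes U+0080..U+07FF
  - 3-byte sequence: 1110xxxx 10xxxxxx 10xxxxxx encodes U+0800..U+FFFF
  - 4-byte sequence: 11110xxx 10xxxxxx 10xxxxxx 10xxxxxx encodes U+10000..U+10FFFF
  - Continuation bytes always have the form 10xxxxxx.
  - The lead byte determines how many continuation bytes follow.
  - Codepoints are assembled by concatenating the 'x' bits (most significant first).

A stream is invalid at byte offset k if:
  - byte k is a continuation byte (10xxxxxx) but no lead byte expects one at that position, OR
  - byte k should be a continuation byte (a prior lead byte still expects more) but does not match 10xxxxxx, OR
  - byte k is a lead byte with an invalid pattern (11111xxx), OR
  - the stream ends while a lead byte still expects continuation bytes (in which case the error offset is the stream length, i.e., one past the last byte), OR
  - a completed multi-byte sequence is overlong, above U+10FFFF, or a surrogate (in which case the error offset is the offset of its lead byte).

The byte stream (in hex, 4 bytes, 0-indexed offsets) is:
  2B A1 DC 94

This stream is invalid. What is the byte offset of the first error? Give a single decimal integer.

Answer: 1

Derivation:
Byte[0]=2B: 1-byte ASCII. cp=U+002B
Byte[1]=A1: INVALID lead byte (not 0xxx/110x/1110/11110)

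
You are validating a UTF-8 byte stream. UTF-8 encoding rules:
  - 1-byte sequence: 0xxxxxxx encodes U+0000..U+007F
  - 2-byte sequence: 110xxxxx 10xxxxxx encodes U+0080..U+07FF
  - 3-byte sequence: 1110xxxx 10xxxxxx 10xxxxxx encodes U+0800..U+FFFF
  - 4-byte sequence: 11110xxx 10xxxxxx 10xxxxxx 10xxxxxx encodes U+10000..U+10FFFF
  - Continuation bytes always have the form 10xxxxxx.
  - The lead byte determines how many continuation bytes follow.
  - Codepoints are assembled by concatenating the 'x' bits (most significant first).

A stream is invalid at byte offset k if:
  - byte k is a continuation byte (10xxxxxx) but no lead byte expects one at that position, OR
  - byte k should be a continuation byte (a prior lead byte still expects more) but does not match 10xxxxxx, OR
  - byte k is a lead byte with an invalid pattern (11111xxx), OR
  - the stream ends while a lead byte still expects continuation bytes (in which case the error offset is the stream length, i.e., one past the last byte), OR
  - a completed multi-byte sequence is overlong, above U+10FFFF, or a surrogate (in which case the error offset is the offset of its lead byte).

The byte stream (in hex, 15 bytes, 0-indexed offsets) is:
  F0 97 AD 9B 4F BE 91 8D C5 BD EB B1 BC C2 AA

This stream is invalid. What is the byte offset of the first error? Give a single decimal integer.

Answer: 5

Derivation:
Byte[0]=F0: 4-byte lead, need 3 cont bytes. acc=0x0
Byte[1]=97: continuation. acc=(acc<<6)|0x17=0x17
Byte[2]=AD: continuation. acc=(acc<<6)|0x2D=0x5ED
Byte[3]=9B: continuation. acc=(acc<<6)|0x1B=0x17B5B
Completed: cp=U+17B5B (starts at byte 0)
Byte[4]=4F: 1-byte ASCII. cp=U+004F
Byte[5]=BE: INVALID lead byte (not 0xxx/110x/1110/11110)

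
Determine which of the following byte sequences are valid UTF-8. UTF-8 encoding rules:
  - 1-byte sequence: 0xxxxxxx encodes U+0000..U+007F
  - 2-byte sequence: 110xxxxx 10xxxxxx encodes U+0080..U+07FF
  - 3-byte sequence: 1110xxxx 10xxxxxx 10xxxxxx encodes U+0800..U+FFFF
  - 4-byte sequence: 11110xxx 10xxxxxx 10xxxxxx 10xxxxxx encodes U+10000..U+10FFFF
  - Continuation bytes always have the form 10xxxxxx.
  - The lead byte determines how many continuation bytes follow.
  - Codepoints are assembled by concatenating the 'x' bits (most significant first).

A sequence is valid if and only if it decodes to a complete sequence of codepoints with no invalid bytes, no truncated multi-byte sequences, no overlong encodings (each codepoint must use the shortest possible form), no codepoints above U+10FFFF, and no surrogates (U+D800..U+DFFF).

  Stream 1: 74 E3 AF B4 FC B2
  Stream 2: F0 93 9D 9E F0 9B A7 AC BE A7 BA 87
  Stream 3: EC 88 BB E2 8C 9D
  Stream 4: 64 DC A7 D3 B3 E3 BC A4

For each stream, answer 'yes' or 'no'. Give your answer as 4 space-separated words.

Stream 1: error at byte offset 4. INVALID
Stream 2: error at byte offset 8. INVALID
Stream 3: decodes cleanly. VALID
Stream 4: decodes cleanly. VALID

Answer: no no yes yes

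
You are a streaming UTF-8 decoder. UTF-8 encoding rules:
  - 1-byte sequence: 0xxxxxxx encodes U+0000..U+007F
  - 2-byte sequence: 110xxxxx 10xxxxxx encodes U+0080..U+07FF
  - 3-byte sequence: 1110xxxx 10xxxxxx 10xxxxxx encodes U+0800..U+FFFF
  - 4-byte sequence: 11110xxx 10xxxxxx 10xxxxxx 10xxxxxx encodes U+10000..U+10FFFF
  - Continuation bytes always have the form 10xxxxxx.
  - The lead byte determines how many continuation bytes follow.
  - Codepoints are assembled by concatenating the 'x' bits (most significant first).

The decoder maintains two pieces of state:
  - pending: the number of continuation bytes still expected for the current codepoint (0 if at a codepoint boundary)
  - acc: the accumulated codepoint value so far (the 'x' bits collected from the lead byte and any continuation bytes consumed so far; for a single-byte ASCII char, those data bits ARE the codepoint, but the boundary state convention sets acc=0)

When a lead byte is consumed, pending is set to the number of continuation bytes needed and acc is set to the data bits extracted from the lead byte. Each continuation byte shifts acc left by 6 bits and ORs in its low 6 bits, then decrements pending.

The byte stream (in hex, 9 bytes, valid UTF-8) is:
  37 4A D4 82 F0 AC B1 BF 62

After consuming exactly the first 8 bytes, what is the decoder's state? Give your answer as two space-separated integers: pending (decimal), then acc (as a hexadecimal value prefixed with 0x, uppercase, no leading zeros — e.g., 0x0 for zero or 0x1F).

Answer: 0 0x2CC7F

Derivation:
Byte[0]=37: 1-byte. pending=0, acc=0x0
Byte[1]=4A: 1-byte. pending=0, acc=0x0
Byte[2]=D4: 2-byte lead. pending=1, acc=0x14
Byte[3]=82: continuation. acc=(acc<<6)|0x02=0x502, pending=0
Byte[4]=F0: 4-byte lead. pending=3, acc=0x0
Byte[5]=AC: continuation. acc=(acc<<6)|0x2C=0x2C, pending=2
Byte[6]=B1: continuation. acc=(acc<<6)|0x31=0xB31, pending=1
Byte[7]=BF: continuation. acc=(acc<<6)|0x3F=0x2CC7F, pending=0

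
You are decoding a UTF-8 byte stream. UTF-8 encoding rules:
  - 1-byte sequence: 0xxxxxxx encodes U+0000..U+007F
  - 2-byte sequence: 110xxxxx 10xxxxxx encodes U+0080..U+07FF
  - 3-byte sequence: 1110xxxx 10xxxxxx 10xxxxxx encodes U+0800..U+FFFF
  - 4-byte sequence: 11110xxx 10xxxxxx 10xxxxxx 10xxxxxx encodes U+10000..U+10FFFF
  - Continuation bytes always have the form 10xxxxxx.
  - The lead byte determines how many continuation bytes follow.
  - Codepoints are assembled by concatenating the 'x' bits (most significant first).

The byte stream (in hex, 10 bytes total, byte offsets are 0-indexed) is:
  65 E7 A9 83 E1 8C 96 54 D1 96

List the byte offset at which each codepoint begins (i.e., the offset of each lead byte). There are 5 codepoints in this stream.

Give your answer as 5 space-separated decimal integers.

Answer: 0 1 4 7 8

Derivation:
Byte[0]=65: 1-byte ASCII. cp=U+0065
Byte[1]=E7: 3-byte lead, need 2 cont bytes. acc=0x7
Byte[2]=A9: continuation. acc=(acc<<6)|0x29=0x1E9
Byte[3]=83: continuation. acc=(acc<<6)|0x03=0x7A43
Completed: cp=U+7A43 (starts at byte 1)
Byte[4]=E1: 3-byte lead, need 2 cont bytes. acc=0x1
Byte[5]=8C: continuation. acc=(acc<<6)|0x0C=0x4C
Byte[6]=96: continuation. acc=(acc<<6)|0x16=0x1316
Completed: cp=U+1316 (starts at byte 4)
Byte[7]=54: 1-byte ASCII. cp=U+0054
Byte[8]=D1: 2-byte lead, need 1 cont bytes. acc=0x11
Byte[9]=96: continuation. acc=(acc<<6)|0x16=0x456
Completed: cp=U+0456 (starts at byte 8)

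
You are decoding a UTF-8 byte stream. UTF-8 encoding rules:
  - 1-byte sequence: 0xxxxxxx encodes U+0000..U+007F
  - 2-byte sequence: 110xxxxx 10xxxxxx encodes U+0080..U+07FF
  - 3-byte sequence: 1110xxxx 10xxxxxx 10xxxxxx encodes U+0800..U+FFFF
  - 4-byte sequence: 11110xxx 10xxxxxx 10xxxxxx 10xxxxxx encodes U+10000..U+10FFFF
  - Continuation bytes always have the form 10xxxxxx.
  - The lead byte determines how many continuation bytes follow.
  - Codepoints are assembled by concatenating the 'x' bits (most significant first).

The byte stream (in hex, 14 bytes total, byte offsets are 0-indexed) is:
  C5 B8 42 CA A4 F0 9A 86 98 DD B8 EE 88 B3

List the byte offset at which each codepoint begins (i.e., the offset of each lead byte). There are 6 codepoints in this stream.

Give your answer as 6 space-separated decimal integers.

Answer: 0 2 3 5 9 11

Derivation:
Byte[0]=C5: 2-byte lead, need 1 cont bytes. acc=0x5
Byte[1]=B8: continuation. acc=(acc<<6)|0x38=0x178
Completed: cp=U+0178 (starts at byte 0)
Byte[2]=42: 1-byte ASCII. cp=U+0042
Byte[3]=CA: 2-byte lead, need 1 cont bytes. acc=0xA
Byte[4]=A4: continuation. acc=(acc<<6)|0x24=0x2A4
Completed: cp=U+02A4 (starts at byte 3)
Byte[5]=F0: 4-byte lead, need 3 cont bytes. acc=0x0
Byte[6]=9A: continuation. acc=(acc<<6)|0x1A=0x1A
Byte[7]=86: continuation. acc=(acc<<6)|0x06=0x686
Byte[8]=98: continuation. acc=(acc<<6)|0x18=0x1A198
Completed: cp=U+1A198 (starts at byte 5)
Byte[9]=DD: 2-byte lead, need 1 cont bytes. acc=0x1D
Byte[10]=B8: continuation. acc=(acc<<6)|0x38=0x778
Completed: cp=U+0778 (starts at byte 9)
Byte[11]=EE: 3-byte lead, need 2 cont bytes. acc=0xE
Byte[12]=88: continuation. acc=(acc<<6)|0x08=0x388
Byte[13]=B3: continuation. acc=(acc<<6)|0x33=0xE233
Completed: cp=U+E233 (starts at byte 11)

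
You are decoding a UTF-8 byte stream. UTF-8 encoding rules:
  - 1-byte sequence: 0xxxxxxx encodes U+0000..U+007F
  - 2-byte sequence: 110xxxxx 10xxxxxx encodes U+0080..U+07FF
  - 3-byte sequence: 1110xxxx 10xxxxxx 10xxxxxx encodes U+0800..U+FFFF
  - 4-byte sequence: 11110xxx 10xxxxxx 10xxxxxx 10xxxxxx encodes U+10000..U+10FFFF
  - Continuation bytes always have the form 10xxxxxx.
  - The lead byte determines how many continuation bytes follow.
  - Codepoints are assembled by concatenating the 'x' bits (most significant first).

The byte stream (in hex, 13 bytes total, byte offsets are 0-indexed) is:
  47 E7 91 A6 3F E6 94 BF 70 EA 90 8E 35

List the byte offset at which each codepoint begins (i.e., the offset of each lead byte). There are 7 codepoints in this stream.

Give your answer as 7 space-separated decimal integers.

Byte[0]=47: 1-byte ASCII. cp=U+0047
Byte[1]=E7: 3-byte lead, need 2 cont bytes. acc=0x7
Byte[2]=91: continuation. acc=(acc<<6)|0x11=0x1D1
Byte[3]=A6: continuation. acc=(acc<<6)|0x26=0x7466
Completed: cp=U+7466 (starts at byte 1)
Byte[4]=3F: 1-byte ASCII. cp=U+003F
Byte[5]=E6: 3-byte lead, need 2 cont bytes. acc=0x6
Byte[6]=94: continuation. acc=(acc<<6)|0x14=0x194
Byte[7]=BF: continuation. acc=(acc<<6)|0x3F=0x653F
Completed: cp=U+653F (starts at byte 5)
Byte[8]=70: 1-byte ASCII. cp=U+0070
Byte[9]=EA: 3-byte lead, need 2 cont bytes. acc=0xA
Byte[10]=90: continuation. acc=(acc<<6)|0x10=0x290
Byte[11]=8E: continuation. acc=(acc<<6)|0x0E=0xA40E
Completed: cp=U+A40E (starts at byte 9)
Byte[12]=35: 1-byte ASCII. cp=U+0035

Answer: 0 1 4 5 8 9 12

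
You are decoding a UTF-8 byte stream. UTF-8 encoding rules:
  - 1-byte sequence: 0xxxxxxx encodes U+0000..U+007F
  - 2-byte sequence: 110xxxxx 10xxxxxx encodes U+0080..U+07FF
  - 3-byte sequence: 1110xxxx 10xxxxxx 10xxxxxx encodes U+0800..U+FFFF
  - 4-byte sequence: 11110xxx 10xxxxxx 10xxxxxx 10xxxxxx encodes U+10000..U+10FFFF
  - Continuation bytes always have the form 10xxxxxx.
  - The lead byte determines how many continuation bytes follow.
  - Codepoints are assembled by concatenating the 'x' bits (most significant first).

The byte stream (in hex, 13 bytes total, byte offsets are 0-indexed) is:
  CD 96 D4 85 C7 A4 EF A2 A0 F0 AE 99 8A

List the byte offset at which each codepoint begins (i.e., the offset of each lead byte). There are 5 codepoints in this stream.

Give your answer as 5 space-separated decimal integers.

Byte[0]=CD: 2-byte lead, need 1 cont bytes. acc=0xD
Byte[1]=96: continuation. acc=(acc<<6)|0x16=0x356
Completed: cp=U+0356 (starts at byte 0)
Byte[2]=D4: 2-byte lead, need 1 cont bytes. acc=0x14
Byte[3]=85: continuation. acc=(acc<<6)|0x05=0x505
Completed: cp=U+0505 (starts at byte 2)
Byte[4]=C7: 2-byte lead, need 1 cont bytes. acc=0x7
Byte[5]=A4: continuation. acc=(acc<<6)|0x24=0x1E4
Completed: cp=U+01E4 (starts at byte 4)
Byte[6]=EF: 3-byte lead, need 2 cont bytes. acc=0xF
Byte[7]=A2: continuation. acc=(acc<<6)|0x22=0x3E2
Byte[8]=A0: continuation. acc=(acc<<6)|0x20=0xF8A0
Completed: cp=U+F8A0 (starts at byte 6)
Byte[9]=F0: 4-byte lead, need 3 cont bytes. acc=0x0
Byte[10]=AE: continuation. acc=(acc<<6)|0x2E=0x2E
Byte[11]=99: continuation. acc=(acc<<6)|0x19=0xB99
Byte[12]=8A: continuation. acc=(acc<<6)|0x0A=0x2E64A
Completed: cp=U+2E64A (starts at byte 9)

Answer: 0 2 4 6 9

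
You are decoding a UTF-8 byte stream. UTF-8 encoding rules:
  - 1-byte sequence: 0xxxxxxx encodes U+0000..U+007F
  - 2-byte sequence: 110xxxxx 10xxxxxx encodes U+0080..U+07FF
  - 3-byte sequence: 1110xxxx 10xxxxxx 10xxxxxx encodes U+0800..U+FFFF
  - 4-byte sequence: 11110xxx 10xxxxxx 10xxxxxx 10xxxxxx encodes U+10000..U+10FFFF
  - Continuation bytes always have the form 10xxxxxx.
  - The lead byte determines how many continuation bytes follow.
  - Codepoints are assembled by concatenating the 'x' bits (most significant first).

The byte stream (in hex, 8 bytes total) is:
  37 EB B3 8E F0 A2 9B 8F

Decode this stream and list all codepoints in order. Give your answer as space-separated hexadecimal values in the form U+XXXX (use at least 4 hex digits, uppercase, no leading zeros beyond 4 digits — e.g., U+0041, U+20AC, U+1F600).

Answer: U+0037 U+BCCE U+226CF

Derivation:
Byte[0]=37: 1-byte ASCII. cp=U+0037
Byte[1]=EB: 3-byte lead, need 2 cont bytes. acc=0xB
Byte[2]=B3: continuation. acc=(acc<<6)|0x33=0x2F3
Byte[3]=8E: continuation. acc=(acc<<6)|0x0E=0xBCCE
Completed: cp=U+BCCE (starts at byte 1)
Byte[4]=F0: 4-byte lead, need 3 cont bytes. acc=0x0
Byte[5]=A2: continuation. acc=(acc<<6)|0x22=0x22
Byte[6]=9B: continuation. acc=(acc<<6)|0x1B=0x89B
Byte[7]=8F: continuation. acc=(acc<<6)|0x0F=0x226CF
Completed: cp=U+226CF (starts at byte 4)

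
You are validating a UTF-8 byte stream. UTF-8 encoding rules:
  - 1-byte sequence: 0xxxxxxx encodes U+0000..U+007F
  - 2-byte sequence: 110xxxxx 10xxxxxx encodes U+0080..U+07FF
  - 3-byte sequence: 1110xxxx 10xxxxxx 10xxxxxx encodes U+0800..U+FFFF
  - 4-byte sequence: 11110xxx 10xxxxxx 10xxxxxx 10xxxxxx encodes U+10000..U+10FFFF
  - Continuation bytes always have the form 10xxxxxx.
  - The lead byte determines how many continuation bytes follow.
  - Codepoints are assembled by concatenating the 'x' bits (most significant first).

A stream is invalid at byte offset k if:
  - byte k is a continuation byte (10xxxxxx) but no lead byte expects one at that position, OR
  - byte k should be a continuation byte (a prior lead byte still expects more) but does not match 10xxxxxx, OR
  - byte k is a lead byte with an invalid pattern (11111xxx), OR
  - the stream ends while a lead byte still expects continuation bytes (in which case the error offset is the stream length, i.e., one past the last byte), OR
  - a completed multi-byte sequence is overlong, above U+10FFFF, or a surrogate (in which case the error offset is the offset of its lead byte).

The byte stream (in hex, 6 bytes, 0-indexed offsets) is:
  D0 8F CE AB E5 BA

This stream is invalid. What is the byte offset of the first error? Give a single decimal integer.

Answer: 6

Derivation:
Byte[0]=D0: 2-byte lead, need 1 cont bytes. acc=0x10
Byte[1]=8F: continuation. acc=(acc<<6)|0x0F=0x40F
Completed: cp=U+040F (starts at byte 0)
Byte[2]=CE: 2-byte lead, need 1 cont bytes. acc=0xE
Byte[3]=AB: continuation. acc=(acc<<6)|0x2B=0x3AB
Completed: cp=U+03AB (starts at byte 2)
Byte[4]=E5: 3-byte lead, need 2 cont bytes. acc=0x5
Byte[5]=BA: continuation. acc=(acc<<6)|0x3A=0x17A
Byte[6]: stream ended, expected continuation. INVALID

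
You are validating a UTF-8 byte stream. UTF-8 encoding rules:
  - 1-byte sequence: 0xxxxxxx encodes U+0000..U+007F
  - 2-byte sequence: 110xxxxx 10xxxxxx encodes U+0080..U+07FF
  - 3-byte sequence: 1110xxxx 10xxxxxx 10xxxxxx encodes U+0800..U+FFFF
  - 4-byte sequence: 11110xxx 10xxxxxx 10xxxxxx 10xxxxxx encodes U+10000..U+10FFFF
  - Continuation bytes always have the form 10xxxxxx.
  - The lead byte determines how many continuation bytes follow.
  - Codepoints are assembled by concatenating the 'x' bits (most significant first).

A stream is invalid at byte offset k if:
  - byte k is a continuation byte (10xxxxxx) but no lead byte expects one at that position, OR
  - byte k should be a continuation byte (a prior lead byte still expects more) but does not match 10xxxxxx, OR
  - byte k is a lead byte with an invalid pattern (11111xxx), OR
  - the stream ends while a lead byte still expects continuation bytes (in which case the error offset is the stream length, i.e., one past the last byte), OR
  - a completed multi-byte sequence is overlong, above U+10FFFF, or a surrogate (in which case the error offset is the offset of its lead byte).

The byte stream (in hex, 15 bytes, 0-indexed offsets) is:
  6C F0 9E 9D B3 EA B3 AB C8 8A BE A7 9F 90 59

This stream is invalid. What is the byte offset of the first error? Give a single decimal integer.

Byte[0]=6C: 1-byte ASCII. cp=U+006C
Byte[1]=F0: 4-byte lead, need 3 cont bytes. acc=0x0
Byte[2]=9E: continuation. acc=(acc<<6)|0x1E=0x1E
Byte[3]=9D: continuation. acc=(acc<<6)|0x1D=0x79D
Byte[4]=B3: continuation. acc=(acc<<6)|0x33=0x1E773
Completed: cp=U+1E773 (starts at byte 1)
Byte[5]=EA: 3-byte lead, need 2 cont bytes. acc=0xA
Byte[6]=B3: continuation. acc=(acc<<6)|0x33=0x2B3
Byte[7]=AB: continuation. acc=(acc<<6)|0x2B=0xACEB
Completed: cp=U+ACEB (starts at byte 5)
Byte[8]=C8: 2-byte lead, need 1 cont bytes. acc=0x8
Byte[9]=8A: continuation. acc=(acc<<6)|0x0A=0x20A
Completed: cp=U+020A (starts at byte 8)
Byte[10]=BE: INVALID lead byte (not 0xxx/110x/1110/11110)

Answer: 10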